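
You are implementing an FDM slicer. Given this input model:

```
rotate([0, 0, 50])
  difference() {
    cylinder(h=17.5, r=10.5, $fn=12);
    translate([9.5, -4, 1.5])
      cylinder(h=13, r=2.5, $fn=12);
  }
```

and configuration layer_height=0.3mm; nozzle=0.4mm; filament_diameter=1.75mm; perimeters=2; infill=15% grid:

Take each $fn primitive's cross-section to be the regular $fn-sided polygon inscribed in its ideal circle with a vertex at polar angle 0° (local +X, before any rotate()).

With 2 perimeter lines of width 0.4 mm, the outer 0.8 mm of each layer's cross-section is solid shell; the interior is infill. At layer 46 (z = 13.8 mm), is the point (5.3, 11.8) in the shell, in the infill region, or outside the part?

outside

At z = 13.8 mm: the r=10.5 cylinder gives a regular 12-gon of circumradius 10.5 (constant along its height); the r=2.5 cylinder at (9.5, -4) gives a regular 12-gon of circumradius 2.5 (constant along its height); After the difference (first − rest): starting from the r=10.5 cylinder, the r=2.5 cylinder at (9.5, -4) partially overlaps it — only the 8.69 mm² overlap (of its 18.75 mm²) is removed, clipping the outline — 1 connected region; (whole slice rotated 50° about Z — lengths, areas and connectivity unchanged). Overall, the cross-section is a single solid region. Undo the 50° rotation: the query point maps to (12.446, 3.525) in the un-rotated model frame. The nearest boundary edge runs (9.09, 5.25)→(10.50, 0.00); distance from the point to it = 2.79 mm. The point is not inside any of the regions above, so it lies outside the cross-section (2.79 mm from the nearest boundary).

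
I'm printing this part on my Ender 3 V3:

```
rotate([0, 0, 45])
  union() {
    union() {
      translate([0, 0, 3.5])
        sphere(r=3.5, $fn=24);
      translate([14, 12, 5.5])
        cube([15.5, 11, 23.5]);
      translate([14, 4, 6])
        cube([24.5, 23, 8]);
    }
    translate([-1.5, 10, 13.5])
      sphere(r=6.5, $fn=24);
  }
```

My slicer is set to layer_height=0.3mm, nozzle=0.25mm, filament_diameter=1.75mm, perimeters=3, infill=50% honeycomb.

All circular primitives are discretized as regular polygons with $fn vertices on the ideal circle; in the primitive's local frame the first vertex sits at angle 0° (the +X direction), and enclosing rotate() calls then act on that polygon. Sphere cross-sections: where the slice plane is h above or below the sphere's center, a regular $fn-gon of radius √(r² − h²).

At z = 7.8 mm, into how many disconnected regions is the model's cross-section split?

At z = 7.8 mm: the sphere does not reach this height (|z−center|=4.300 > r=3.5); the cube at (14, 12) is present — its section is the full 15.5×11 rectangle; the cube at (14, 4) (footprint 24.5×23) is included at this height; Combining (union): the 15.5×11 cube at (14, 12) lies entirely inside the 24.5×23 cube at (14, 4), so the union is just the 24.5×23 cube at (14, 4) — 1 connected region; the sphere at (-1.5, 10): section is a regular 24-gon, circumradius = √(r²−h²) = √(6.5²−5.7²) = 3.124; Taking the union: the 2 present regions are separate (no shared area or edge), so areas and boundary lengths simply add and each stays a separate island — 2 connected regions; (rotated 45° about Z; rotation is an isometry so areas/perimeters/island counts are preserved). The result has 2 disconnected regions.

2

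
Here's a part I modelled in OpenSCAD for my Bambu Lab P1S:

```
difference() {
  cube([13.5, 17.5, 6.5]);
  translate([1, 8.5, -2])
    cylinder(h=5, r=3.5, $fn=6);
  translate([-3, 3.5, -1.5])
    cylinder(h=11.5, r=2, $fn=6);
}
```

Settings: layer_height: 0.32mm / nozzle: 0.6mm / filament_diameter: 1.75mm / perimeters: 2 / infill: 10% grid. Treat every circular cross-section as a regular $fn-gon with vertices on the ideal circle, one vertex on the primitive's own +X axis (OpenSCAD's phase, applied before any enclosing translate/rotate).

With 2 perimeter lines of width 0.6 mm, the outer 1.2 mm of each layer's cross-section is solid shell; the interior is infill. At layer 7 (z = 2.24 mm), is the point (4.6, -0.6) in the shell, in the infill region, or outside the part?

At z = 2.24 mm: the 13.5×17.5 cube contributes its full rectangle; the r=3.5 cylinder at (1, 8.5) contributes a regular 6-gon of circumradius 3.5; the r=2 cylinder at (-3, 3.5) gives a regular 6-gon of circumradius 2 (constant along its height); After the difference (first − rest): starting from the 13.5×17.5 cube, the r=3.5 cylinder at (1, 8.5) partially overlaps it — only the 21.98 mm² overlap (of its 31.83 mm²) is removed, clipping the outline; the r=2 cylinder at (-3, 3.5) misses the remaining region (no effect) — 1 connected region. Overall, the cross-section is a single solid region. The nearest boundary edge runs (13.50, 0.00)→(0.00, 0.00); distance from the point to it = 0.60 mm. The point is not inside any of the regions above, so it lies outside the cross-section (0.60 mm from the nearest boundary).

outside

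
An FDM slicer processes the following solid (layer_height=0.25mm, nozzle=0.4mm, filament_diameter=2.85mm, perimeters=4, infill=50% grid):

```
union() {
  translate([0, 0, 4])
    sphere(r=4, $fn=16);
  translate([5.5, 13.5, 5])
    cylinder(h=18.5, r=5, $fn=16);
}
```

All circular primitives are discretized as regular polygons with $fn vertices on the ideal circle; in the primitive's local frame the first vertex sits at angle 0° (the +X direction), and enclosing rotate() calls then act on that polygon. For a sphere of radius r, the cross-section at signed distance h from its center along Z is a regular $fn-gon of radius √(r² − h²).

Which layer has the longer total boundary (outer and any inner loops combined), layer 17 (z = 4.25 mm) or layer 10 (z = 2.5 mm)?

Layer 17 (z = 4.25): the r=4 sphere slices to a regular 16-gon of circumradius 3.992 (√(r²−h²) with h=0.25 from center) (perimeter = 2·16·3.992·sin(180°/16) = 24.92 mm); the cylinder at (5.5, 13.5) does not reach this height (z outside [5, 23.5]); Merging all regions: only the r=4 sphere is present, so the union is just that shape — boundary = 24.92 mm. So its perimeter = 24.92 mm. Layer 10 (z = 2.5): the sphere: section is a regular 16-gon, circumradius = √(r²−h²) = √(4²−1.5²) = 3.708 (perimeter = 2·16·3.708·sin(180°/16) = 23.15 mm); the cylinder at (5.5, 13.5) is absent (z outside [5, 23.5]); Merging all regions: only the r=4 sphere is present, so the union is just that shape — boundary = 23.15 mm. So its perimeter = 23.15 mm. Layer 17 is larger (24.92 vs 23.15 mm).

layer 17 (z = 4.25 mm)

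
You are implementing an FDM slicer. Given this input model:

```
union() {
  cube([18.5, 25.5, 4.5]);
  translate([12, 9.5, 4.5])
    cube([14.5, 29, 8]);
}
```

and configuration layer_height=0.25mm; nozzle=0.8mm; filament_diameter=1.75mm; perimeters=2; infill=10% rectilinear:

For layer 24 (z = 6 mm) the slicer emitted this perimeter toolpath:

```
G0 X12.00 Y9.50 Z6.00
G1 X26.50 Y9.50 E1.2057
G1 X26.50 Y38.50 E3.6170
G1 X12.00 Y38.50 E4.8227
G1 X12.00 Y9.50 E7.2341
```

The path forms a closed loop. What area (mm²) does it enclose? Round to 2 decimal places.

420.50 mm²

Apply the shoelace formula to the sequence of (X, Y) vertices; enclosed area = 420.50 mm².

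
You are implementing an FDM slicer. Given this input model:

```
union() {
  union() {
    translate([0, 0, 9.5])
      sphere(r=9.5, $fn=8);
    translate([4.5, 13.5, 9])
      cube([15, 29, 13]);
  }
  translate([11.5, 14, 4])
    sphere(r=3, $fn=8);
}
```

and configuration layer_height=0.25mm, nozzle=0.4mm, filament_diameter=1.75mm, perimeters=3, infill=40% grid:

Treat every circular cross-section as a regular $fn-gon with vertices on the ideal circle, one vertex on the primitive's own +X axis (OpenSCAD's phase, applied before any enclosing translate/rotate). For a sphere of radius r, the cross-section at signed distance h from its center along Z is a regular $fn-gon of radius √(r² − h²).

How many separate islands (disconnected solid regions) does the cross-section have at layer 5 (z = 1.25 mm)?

At z = 1.25 mm: the sphere: section is a regular 8-gon, circumradius = √(r²−h²) = √(9.5²−8.25²) = 4.710; the cube at (4.5, 13.5) is absent (z outside [9, 22]); Combining (union): only the r=9.5 sphere is present, so the union is just that shape — 1 connected region; the r=3 sphere at (11.5, 14) contributes a regular 8-gon of circumradius √(3²−2.75²) = 1.199; Taking the union: the 2 present regions are separate (no shared area or edge), so areas and boundary lengths simply add and each stays a separate island — 2 connected regions. Overall, the cross-section has 2 separate islands. Island count = 2.

2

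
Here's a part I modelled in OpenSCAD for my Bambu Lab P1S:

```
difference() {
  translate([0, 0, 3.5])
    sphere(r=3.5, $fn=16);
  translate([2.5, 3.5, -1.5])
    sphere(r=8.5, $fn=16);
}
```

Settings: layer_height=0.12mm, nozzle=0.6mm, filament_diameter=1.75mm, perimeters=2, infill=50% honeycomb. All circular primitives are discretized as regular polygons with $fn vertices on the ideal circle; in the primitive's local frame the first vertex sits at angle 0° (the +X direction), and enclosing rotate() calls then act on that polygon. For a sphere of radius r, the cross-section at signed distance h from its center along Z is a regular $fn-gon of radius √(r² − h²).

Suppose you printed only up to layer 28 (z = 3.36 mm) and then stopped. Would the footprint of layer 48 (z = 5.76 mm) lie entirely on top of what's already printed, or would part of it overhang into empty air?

Compare the two slices. At z = 3.36: the r=3.5 sphere slices to a regular 16-gon of circumradius 3.497 (√(r²−h²) with h=0.14 from center) (area = (16/2)·3.497²·sin(360°/16) = 37.44 mm²); the sphere at (2.5, 3.5): section is a regular 16-gon, circumradius = √(r²−h²) = √(8.5²−4.86²) = 6.974 (area = (16/2)·6.974²·sin(360°/16) = 148.88 mm²); Subtracting the remaining from the first: starting from the r=3.5 sphere (37.44 mm²), the r=8.5 sphere at (2.5, 3.5) partially overlaps it — only the 33.87 mm² overlap (of its 148.88 mm²) is removed, clipping the outline — area = 3.58 mm². At z = 5.76: the sphere: section is a regular 16-gon, circumradius = √(r²−h²) = √(3.5²−2.26²) = 2.673 (area = (16/2)·2.673²·sin(360°/16) = 21.87 mm²); the r=8.5 sphere at (2.5, 3.5) slices to a regular 16-gon of circumradius 4.421 (√(r²−h²) with h=7.26 from center) (area = (16/2)·4.421²·sin(360°/16) = 59.83 mm²); Subtracting the remaining from the first: starting from the r=3.5 sphere (21.87 mm²), the r=8.5 sphere at (2.5, 3.5) partially overlaps it — only the 9.84 mm² overlap (of its 59.83 mm²) is removed, clipping the outline — area = 12.03 mm². Checking containment: at z = 5.76 the cross-section extends beyond the z = 3.36 cross-section by about 11.93 mm².

part overhangs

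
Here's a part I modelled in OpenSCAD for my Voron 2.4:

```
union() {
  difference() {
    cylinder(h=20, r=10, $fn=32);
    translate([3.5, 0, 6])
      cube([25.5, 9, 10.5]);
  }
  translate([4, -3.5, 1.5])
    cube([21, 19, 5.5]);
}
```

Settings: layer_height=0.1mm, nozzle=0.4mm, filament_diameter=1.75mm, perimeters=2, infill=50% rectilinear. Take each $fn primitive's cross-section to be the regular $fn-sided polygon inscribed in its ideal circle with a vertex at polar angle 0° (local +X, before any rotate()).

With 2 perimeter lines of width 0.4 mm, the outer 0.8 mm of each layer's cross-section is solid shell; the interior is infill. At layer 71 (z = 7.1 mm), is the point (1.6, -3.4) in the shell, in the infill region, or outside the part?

infill

At z = 7.1 mm: the cylinder: section is a regular 32-gon, circumradius r=10; the cube at (3.5, 0) (footprint 25.5×9) is included at this height; Taking the first minus the rest: starting from the r=10 cylinder, the 25.5×9 cube at (3.5, 0) partially overlaps it — only the 43.74 mm² overlap (of its 229.50 mm²) is removed, clipping the outline — 1 connected region; the cube at (4, -3.5) does not reach this height (z outside [1.5, 7]); Taking the union: only that combined region is present, so the union is just that shape — 1 connected region. Overall, the cross-section is a single solid region. The nearest boundary edge runs (3.50, 9.00)→(3.50, 0.00); distance from the point to it = 3.89 mm. The point is inside the cross-section and 3.89 mm from the nearest boundary — more than the 0.8 mm shell width (2 × 0.4), so it's in the infill interior.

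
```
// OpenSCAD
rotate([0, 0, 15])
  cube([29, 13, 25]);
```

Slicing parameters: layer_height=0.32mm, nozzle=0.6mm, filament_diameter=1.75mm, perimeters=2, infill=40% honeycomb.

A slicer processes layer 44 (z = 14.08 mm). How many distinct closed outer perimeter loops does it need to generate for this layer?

At z = 14.08 mm: the cube is present — its section is the full 29×13 rectangle; (rotated 15° about Z; rotation is an isometry so areas/perimeters/island counts are preserved). The result has 1 disconnected region.

1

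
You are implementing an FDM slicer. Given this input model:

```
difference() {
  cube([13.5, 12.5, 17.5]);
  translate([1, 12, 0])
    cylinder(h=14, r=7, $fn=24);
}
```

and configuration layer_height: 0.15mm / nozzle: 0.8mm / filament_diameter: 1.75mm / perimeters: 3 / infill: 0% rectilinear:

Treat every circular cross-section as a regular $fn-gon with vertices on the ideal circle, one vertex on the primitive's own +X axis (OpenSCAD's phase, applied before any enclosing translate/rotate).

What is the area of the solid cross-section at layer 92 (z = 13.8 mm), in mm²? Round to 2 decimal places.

119.79 mm²

At z = 13.8 mm: the cube (footprint 13.5×12.5) is included at this height (area 168.75 mm²); the r=7 cylinder at (1, 12) gives a regular 24-gon of circumradius 7 (constant along its height) (area = (24/2)·7.000²·sin(360°/24) = 152.19 mm²); After the difference (first − rest): starting from the 13.5×12.5 cube (168.75 mm²), the r=7 cylinder at (1, 12) partially overlaps it — only the 48.96 mm² overlap (of its 152.19 mm²) is removed, clipping the outline — area = 119.79 mm². Overall, the cross-section is a single solid region. Net area = 119.79 mm².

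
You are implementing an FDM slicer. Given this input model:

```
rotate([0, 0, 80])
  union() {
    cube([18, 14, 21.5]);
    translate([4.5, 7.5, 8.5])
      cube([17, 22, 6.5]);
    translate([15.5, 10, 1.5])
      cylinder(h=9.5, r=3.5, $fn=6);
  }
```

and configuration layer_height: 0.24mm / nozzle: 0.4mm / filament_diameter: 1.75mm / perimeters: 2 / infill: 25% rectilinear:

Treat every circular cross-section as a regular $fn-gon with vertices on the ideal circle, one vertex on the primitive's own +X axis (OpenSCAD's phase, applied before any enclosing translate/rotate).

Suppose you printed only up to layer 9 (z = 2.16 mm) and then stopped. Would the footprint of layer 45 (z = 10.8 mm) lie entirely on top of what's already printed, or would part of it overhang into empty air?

Compare the two slices. At z = 2.16: the cube (footprint 18×14) is included at this height (area 252.00 mm²); the cube at (4.5, 7.5) is absent (z outside [8.5, 15]); the r=3.5 cylinder at (15.5, 10) gives a regular 6-gon of circumradius 3.5 (constant along its height) (area = (6/2)·3.500²·sin(360°/6) = 31.83 mm²); Combining (union): the regions partially overlap — summed areas 283.83 mm² minus the doubly-counted overlap 30.09 mm² gives 253.73 mm² — area = 253.73 mm²; (whole slice rotated 80° about Z — lengths, areas and connectivity unchanged). At z = 10.8: the cube is present — its section is the full 18×14 rectangle (area 252.00 mm²); the cube at (4.5, 7.5) is present — its section is the full 17×22 rectangle (area 374.00 mm²); the cylinder at (15.5, 10): section is a regular 6-gon, circumradius r=3.5 (area = (6/2)·3.500²·sin(360°/6) = 31.83 mm²); Merging all regions: the regions partially overlap — summed areas 657.83 mm² minus the doubly-counted overlap 119.58 mm² gives 538.25 mm² — area = 538.25 mm²; (whole slice rotated 80° about Z — lengths, areas and connectivity unchanged). Checking containment: at z = 10.8 the cross-section extends beyond the z = 2.16 cross-section by about 284.52 mm².

part overhangs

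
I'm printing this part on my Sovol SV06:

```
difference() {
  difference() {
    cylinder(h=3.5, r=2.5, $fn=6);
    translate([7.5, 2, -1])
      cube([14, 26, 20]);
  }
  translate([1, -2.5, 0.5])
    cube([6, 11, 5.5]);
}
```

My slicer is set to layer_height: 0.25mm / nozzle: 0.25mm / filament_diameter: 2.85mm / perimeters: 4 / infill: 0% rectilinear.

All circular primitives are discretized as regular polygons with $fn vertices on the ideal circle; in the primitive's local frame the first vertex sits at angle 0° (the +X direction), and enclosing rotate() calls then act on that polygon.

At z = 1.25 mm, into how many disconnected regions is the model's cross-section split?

At z = 1.25 mm: the r=2.5 cylinder contributes a regular 6-gon of circumradius 2.5; the 14×26 cube at (7.5, 2) contributes its full rectangle; After the difference (first − rest): starting from the r=2.5 cylinder, the 14×26 cube at (7.5, 2) misses the remaining region (no effect) — 1 connected region; the cube at (1, -2.5) is present — its section is the full 6×11 rectangle; After the difference (first − rest): starting from that combined region, the 6×11 cube at (1, -2.5) partially overlaps it — only the 3.79 mm² overlap (of its 66.00 mm²) is removed, clipping the outline — 1 connected region. The result has 1 disconnected region.

1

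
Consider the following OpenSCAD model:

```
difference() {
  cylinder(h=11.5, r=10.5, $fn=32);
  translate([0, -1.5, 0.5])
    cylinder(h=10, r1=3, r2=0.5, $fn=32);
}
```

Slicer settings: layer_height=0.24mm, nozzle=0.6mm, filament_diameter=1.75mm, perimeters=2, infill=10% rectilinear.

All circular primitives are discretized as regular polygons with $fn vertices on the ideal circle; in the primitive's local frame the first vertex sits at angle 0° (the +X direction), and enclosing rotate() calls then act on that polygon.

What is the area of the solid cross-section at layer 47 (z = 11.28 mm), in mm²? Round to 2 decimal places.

344.14 mm²

At z = 11.28 mm: the cylinder: section is a regular 32-gon, circumradius r=10.5 (area = (32/2)·10.500²·sin(360°/32) = 344.14 mm²); the cone at (0, -1.5) is absent (z outside [0.5, 10.5]); Subtracting the remaining from the first: none of the subtracted shapes is present at this height, so the r=10.5 cylinder is unchanged — area = 344.14 mm². Overall, the cross-section is a single solid region. Net area = 344.14 mm².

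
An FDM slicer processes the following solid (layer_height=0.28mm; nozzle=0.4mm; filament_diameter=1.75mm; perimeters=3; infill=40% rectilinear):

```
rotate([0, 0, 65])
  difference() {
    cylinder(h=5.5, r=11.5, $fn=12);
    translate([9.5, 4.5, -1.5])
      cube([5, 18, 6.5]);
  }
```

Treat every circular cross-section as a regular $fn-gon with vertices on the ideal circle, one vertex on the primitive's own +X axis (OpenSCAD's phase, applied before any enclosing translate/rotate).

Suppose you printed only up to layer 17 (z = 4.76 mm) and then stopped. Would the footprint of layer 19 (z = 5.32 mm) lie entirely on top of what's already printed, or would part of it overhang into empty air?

Compare the two slices. At z = 4.76: the cylinder: section is a regular 12-gon, circumradius r=11.5 (area = (12/2)·11.500²·sin(360°/12) = 396.75 mm²); the cube at (9.5, 4.5) (footprint 5×18) is included at this height (area 90.00 mm²); Taking the first minus the rest: starting from the r=11.5 cylinder (396.75 mm²), the 5×18 cube at (9.5, 4.5) partially overlaps it — only the 0.89 mm² overlap (of its 90.00 mm²) is removed, clipping the outline — area = 395.86 mm²; (whole slice rotated 65° about Z — lengths, areas and connectivity unchanged). At z = 5.32: the r=11.5 cylinder contributes a regular 12-gon of circumradius 11.5 (area = (12/2)·11.500²·sin(360°/12) = 396.75 mm²); the cube at (9.5, 4.5) is absent (z outside [-1.5, 5]); Subtracting the remaining from the first: none of the subtracted shapes is present at this height, so the r=11.5 cylinder is unchanged — area = 396.75 mm²; (rotated 65° about Z; rotation is an isometry so areas/perimeters/island counts are preserved). Checking containment: at z = 5.32 the cross-section extends beyond the z = 4.76 cross-section by about 0.89 mm².

part overhangs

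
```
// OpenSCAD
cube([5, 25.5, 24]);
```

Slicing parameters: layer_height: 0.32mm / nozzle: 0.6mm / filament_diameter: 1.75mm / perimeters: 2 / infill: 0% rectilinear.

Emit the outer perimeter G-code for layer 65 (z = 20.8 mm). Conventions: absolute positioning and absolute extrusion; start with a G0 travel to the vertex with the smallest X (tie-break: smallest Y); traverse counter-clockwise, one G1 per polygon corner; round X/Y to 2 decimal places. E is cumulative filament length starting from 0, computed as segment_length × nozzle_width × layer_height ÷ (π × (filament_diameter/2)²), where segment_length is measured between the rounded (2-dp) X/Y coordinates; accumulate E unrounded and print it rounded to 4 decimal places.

At z = 20.8 mm: the cube (footprint 5×25.5) is included at this height. The outline is a single polygon with 4 vertices. Extrusion per mm of travel: 0.6 × 0.32 / (π × 0.875²) = 0.079824. Accumulating E over each segment gives final E = 4.8693.

G0 X0.00 Y0.00 Z20.80
G1 X5.00 Y0.00 E0.3991
G1 X5.00 Y25.50 E2.4346
G1 X0.00 Y25.50 E2.8338
G1 X0.00 Y0.00 E4.8693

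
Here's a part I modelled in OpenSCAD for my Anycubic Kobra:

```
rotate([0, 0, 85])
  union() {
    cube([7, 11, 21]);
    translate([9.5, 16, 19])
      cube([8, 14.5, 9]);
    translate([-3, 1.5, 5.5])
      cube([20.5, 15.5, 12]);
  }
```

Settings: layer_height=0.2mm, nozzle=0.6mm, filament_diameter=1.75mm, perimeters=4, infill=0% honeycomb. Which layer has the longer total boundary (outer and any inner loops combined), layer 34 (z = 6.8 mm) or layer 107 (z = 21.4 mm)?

Layer 34 (z = 6.8): the cube (footprint 7×11) is included at this height (perimeter 36.00 mm); the cube at (9.5, 16) is not intersected at this z (z outside [19, 28]); the cube at (-3, 1.5) (footprint 20.5×15.5) is included at this height (perimeter 72.00 mm); Combining (union): the regions partially overlap (shared area 66.50 mm²), so the edge portions inside another operand are dropped and the merged outline is re-measured after clipping — boundary = 75.00 mm; (rotated 85° about Z; rotation is an isometry so areas/perimeters/island counts are preserved). So its perimeter = 75.00 mm. Layer 107 (z = 21.4): the cube is absent (z outside [0, 21]); the cube at (9.5, 16) is present — its section is the full 8×14.5 rectangle (perimeter 45.00 mm); the cube at (-3, 1.5) is not intersected at this z (z outside [5.5, 17.5]); Merging all regions: only the 8×14.5 cube at (9.5, 16) is present, so the union is just that shape — boundary = 45.00 mm; (rotated 85° about Z; rotation is an isometry so areas/perimeters/island counts are preserved). So its perimeter = 45.00 mm. Layer 34 is larger (75.00 vs 45.00 mm).

layer 34 (z = 6.8 mm)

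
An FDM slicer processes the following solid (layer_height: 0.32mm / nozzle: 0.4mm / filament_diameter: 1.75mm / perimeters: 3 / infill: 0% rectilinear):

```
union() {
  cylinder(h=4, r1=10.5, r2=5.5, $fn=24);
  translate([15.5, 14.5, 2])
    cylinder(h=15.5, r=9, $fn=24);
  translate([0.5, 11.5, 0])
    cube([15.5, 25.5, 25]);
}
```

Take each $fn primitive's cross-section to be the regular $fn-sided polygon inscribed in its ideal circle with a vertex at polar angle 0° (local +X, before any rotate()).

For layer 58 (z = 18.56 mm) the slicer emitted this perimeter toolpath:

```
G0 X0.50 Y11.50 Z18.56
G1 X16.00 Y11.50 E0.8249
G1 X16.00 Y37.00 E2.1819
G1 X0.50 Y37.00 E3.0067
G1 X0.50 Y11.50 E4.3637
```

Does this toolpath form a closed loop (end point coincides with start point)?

yes

Start point (G0): (0.50, 11.50). End point (last G1): the path returns to the start — closed.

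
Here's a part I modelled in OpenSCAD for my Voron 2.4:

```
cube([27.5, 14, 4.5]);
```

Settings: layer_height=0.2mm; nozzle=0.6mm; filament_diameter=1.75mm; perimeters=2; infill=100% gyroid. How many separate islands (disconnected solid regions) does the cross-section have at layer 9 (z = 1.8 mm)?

At z = 1.8 mm: the cube (footprint 27.5×14) is included at this height. Overall, the cross-section is a single solid region. Island count = 1.

1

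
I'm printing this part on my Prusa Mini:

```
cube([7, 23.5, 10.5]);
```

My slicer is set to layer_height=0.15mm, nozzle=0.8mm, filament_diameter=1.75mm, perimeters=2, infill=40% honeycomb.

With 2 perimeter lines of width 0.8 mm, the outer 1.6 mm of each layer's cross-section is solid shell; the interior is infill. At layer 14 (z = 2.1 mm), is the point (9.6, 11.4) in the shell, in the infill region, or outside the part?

At z = 2.1 mm: the 7×23.5 cube contributes its full rectangle. Overall, the cross-section is a single solid region. The nearest boundary edge runs (7.00, 0.00)→(7.00, 23.50); distance from the point to it = 2.60 mm. The point is not inside any of the regions above, so it lies outside the cross-section (2.60 mm from the nearest boundary).

outside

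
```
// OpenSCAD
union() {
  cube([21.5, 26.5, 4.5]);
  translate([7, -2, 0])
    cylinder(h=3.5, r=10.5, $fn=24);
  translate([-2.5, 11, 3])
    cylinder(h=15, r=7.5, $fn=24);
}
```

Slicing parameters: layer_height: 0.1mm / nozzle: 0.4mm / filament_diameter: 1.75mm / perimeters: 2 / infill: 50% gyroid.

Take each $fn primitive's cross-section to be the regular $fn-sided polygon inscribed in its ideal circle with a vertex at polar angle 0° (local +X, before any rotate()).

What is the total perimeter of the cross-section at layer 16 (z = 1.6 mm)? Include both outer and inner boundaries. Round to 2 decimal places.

At z = 1.6 mm: the 21.5×26.5 cube contributes its full rectangle (perimeter 96.00 mm); the r=10.5 cylinder at (7, -2) gives a regular 24-gon of circumradius 10.5 (constant along its height) (perimeter = 2·24·10.500·sin(180°/24) = 65.79 mm); the cylinder at (-2.5, 11) does not reach this height (z outside [3, 18]); Combining (union): the regions partially overlap (shared area 118.01 mm²), so the edge portions inside another operand are dropped and the merged outline is re-measured after clipping — boundary = 116.68 mm. Overall, the cross-section is a single solid region. Total boundary length (outer) = 116.68 mm.

116.68 mm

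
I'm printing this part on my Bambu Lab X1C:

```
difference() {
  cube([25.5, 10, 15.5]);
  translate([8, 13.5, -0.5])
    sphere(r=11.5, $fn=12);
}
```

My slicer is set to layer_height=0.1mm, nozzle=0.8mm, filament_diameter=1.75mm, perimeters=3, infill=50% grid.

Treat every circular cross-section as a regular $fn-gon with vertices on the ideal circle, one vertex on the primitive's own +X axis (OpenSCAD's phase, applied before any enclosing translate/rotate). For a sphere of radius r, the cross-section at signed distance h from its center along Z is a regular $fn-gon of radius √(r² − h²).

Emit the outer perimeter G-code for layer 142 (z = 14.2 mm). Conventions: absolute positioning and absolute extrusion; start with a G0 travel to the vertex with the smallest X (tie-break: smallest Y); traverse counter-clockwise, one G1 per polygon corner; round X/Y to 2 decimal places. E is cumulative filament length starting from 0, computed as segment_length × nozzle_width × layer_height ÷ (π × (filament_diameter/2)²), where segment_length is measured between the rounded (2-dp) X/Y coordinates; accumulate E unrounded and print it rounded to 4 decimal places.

At z = 14.2 mm: the cube (footprint 25.5×10) is included at this height; the sphere at (8, 13.5) is absent (|z−center|=14.700 > r=11.5); Taking the first minus the rest: none of the subtracted shapes is present at this height, so the 25.5×10 cube is unchanged — 1 connected region. The outline is a single polygon with 4 vertices. Extrusion per mm of travel: 0.8 × 0.1 / (π × 0.875²) = 0.033260. Accumulating E over each segment gives final E = 2.3615.

G0 X0.00 Y0.00 Z14.20
G1 X25.50 Y0.00 E0.8481
G1 X25.50 Y10.00 E1.1807
G1 X0.00 Y10.00 E2.0289
G1 X0.00 Y0.00 E2.3615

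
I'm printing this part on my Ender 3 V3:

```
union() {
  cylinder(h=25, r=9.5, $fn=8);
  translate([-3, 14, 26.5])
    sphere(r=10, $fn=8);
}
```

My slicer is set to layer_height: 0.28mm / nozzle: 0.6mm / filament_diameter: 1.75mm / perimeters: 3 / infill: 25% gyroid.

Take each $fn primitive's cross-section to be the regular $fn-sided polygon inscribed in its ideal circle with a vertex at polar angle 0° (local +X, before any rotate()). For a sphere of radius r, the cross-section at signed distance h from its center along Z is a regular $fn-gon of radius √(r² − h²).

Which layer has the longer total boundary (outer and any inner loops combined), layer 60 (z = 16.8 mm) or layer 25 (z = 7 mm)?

layer 60 (z = 16.8 mm)

Layer 60 (z = 16.8): the r=9.5 cylinder contributes a regular 8-gon of circumradius 9.5 (perimeter = 2·8·9.500·sin(180°/8) = 58.17 mm); the sphere at (-3, 14): section is a regular 8-gon, circumradius = √(r²−h²) = √(10²−9.7²) = 2.431 (perimeter = 2·8·2.431·sin(180°/8) = 14.89 mm); Taking the union: the 2 present regions are separate (no shared area or edge), so areas and boundary lengths simply add and each stays a separate island — boundary = 73.05 mm. So its perimeter = 73.05 mm. Layer 25 (z = 7): the r=9.5 cylinder contributes a regular 8-gon of circumradius 9.5 (perimeter = 2·8·9.500·sin(180°/8) = 58.17 mm); the sphere at (-3, 14) is absent (|z−center|=19.500 > r=10); Combining (union): only the r=9.5 cylinder is present, so the union is just that shape — boundary = 58.17 mm. So its perimeter = 58.17 mm. Layer 60 is larger (73.05 vs 58.17 mm).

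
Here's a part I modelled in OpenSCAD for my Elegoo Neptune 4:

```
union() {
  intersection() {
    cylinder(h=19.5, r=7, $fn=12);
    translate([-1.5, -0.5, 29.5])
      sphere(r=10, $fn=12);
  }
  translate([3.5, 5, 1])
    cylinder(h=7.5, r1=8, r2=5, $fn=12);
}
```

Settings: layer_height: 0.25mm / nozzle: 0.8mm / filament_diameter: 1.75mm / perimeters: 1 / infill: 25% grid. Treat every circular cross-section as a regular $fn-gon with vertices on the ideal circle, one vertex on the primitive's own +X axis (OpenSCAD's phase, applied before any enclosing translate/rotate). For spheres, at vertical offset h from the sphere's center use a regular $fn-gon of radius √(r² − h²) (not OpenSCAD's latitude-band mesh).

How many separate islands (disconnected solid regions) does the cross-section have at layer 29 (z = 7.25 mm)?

1

At z = 7.25 mm: the r=7 cylinder gives a regular 12-gon of circumradius 7 (constant along its height); the sphere at (-1.5, -0.5) is not intersected at this z (|z−center|=22.250 > r=10); Keeping only the common overlap: at least one operand is absent at this height, so nothing remains; the cone at (3.5, 5) contributes a regular 12-gon of circumradius 5.500 (interpolated between r1=8 and r2=5 at t=0.833); Merging all regions: only the cone at (3.5, 5) is present, so the union is just that shape — 1 connected region. Overall, the cross-section is a single solid region. Island count = 1.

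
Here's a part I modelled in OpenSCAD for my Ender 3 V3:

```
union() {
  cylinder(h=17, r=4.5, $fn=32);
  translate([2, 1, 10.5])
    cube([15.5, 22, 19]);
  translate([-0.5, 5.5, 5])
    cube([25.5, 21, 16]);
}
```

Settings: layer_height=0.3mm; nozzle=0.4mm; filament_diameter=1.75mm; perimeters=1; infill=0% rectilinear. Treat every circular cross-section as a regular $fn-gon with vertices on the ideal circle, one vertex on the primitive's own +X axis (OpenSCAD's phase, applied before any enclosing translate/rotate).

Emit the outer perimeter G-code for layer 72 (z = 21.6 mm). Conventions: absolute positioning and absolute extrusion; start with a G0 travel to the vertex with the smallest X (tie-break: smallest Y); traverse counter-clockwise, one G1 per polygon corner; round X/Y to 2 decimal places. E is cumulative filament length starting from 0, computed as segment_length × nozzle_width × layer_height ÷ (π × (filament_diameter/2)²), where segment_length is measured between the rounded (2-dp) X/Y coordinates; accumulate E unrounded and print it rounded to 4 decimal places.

At z = 21.6 mm: the cylinder is not intersected at this z (z outside [0, 17]); the cube at (2, 1) is present — its section is the full 15.5×22 rectangle; the cube at (-0.5, 5.5) does not reach this height (z outside [5, 21]); Merging all regions: only the 15.5×22 cube at (2, 1) is present, so the union is just that shape — 1 connected region. The outline is a single polygon with 4 vertices. Extrusion per mm of travel: 0.4 × 0.3 / (π × 0.875²) = 0.049890. Accumulating E over each segment gives final E = 3.7418.

G0 X2.00 Y1.00 Z21.60
G1 X17.50 Y1.00 E0.7733
G1 X17.50 Y23.00 E1.8709
G1 X2.00 Y23.00 E2.6442
G1 X2.00 Y1.00 E3.7418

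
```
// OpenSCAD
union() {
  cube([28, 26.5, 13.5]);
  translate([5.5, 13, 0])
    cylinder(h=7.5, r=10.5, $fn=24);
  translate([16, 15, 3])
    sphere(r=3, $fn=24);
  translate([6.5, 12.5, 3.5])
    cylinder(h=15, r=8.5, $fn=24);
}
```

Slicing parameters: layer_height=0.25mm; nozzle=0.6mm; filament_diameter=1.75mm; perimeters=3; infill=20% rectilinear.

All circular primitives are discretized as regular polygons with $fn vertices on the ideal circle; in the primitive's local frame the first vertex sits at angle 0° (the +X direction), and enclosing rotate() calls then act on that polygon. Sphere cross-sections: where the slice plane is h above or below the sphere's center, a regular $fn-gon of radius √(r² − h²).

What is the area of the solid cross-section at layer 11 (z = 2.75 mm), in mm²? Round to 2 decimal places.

803.90 mm²

At z = 2.75 mm: the 28×26.5 cube contributes its full rectangle (area 742.00 mm²); the r=10.5 cylinder at (5.5, 13) contributes a regular 24-gon of circumradius 10.5 (area = (24/2)·10.500²·sin(360°/24) = 342.42 mm²); the r=3 sphere at (16, 15) contributes a regular 24-gon of circumradius √(3²−0.25²) = 2.990 (area = (24/2)·2.990²·sin(360°/24) = 27.76 mm²); the cylinder at (6.5, 12.5) is absent (z outside [3.5, 18.5]); Combining (union): the regions partially overlap — summed areas 1112.18 mm² minus the doubly-counted overlap 308.28 mm² gives 803.90 mm² — area = 803.90 mm². Overall, the cross-section is a single solid region. Net area = 803.90 mm².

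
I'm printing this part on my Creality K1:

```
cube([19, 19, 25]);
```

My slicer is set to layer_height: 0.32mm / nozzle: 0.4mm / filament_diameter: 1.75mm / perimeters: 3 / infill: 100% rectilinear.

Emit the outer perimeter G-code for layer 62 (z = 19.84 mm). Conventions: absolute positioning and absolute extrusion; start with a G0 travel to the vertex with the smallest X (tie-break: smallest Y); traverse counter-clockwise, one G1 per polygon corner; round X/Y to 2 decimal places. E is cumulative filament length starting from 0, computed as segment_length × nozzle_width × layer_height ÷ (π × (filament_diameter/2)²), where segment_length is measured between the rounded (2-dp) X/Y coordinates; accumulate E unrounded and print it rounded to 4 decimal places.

G0 X0.00 Y0.00 Z19.84
G1 X19.00 Y0.00 E1.0111
G1 X19.00 Y19.00 E2.0222
G1 X0.00 Y19.00 E3.0333
G1 X0.00 Y0.00 E4.0444

At z = 19.84 mm: the cube (footprint 19×19) is included at this height. The outline is a single polygon with 4 vertices. Extrusion per mm of travel: 0.4 × 0.32 / (π × 0.875²) = 0.053216. Accumulating E over each segment gives final E = 4.0444.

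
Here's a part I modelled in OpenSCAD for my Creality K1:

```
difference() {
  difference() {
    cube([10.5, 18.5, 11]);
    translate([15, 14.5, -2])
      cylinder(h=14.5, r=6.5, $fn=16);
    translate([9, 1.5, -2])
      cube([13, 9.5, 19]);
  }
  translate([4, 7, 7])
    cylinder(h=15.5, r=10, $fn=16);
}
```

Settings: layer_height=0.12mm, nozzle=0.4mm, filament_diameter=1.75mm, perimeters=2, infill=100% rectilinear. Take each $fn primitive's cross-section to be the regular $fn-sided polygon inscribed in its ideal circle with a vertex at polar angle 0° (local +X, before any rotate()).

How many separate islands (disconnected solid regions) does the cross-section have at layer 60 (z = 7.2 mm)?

1

At z = 7.2 mm: the 10.5×18.5 cube contributes its full rectangle; the r=6.5 cylinder at (15, 14.5) gives a regular 16-gon of circumradius 6.5 (constant along its height); the 13×9.5 cube at (9, 1.5) contributes its full rectangle; Taking the first minus the rest: starting from the 10.5×18.5 cube, the r=6.5 cylinder at (15, 14.5) partially overlaps it — only the 11.92 mm² overlap (of its 129.35 mm²) is removed, clipping the outline; the 13×9.5 cube at (9, 1.5) partially overlaps it — only the 13.74 mm² overlap (of its 123.50 mm²) is removed, clipping the outline — 1 connected region; the r=10 cylinder at (4, 7) gives a regular 16-gon of circumradius 10 (constant along its height); Taking the first minus the rest: starting from that combined region, the r=10 cylinder at (4, 7) partially overlaps it — only the 150.14 mm² overlap (of its 306.15 mm²) is removed, clipping the outline — 1 connected region. Overall, the cross-section is a single solid region. Island count = 1.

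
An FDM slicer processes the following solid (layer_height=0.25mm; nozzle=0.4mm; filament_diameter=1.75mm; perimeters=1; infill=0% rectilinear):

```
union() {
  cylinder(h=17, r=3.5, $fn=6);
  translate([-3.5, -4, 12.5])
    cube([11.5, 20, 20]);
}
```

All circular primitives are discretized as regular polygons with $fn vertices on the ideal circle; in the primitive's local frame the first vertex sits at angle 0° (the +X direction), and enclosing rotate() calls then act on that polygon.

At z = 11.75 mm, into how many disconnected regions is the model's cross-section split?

1

At z = 11.75 mm: the r=3.5 cylinder contributes a regular 6-gon of circumradius 3.5; the cube at (-3.5, -4) is not intersected at this z (z outside [12.5, 32.5]); Taking the union: only the r=3.5 cylinder is present, so the union is just that shape — 1 connected region. The result has 1 disconnected region.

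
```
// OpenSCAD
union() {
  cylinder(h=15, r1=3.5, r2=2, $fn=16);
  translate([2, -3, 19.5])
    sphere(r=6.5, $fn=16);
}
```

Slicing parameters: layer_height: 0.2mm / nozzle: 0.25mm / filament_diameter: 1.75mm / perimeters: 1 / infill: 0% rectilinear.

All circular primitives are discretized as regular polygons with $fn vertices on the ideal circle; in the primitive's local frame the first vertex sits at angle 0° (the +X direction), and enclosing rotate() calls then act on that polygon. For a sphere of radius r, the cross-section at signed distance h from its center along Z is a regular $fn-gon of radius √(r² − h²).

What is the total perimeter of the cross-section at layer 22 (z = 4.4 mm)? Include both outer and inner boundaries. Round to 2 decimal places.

19.10 mm

At z = 4.4 mm: the cone (r1=3.5→r2=2) has section circumradius 3.060 here — a regular 16-gon (perimeter = 2·16·3.060·sin(180°/16) = 19.10 mm); the sphere at (2, -3) does not reach this height (|z−center|=15.100 > r=6.5); Merging all regions: only the cone is present, so the union is just that shape — boundary = 19.10 mm. Overall, the cross-section is a single solid region. Total boundary length (outer) = 19.10 mm.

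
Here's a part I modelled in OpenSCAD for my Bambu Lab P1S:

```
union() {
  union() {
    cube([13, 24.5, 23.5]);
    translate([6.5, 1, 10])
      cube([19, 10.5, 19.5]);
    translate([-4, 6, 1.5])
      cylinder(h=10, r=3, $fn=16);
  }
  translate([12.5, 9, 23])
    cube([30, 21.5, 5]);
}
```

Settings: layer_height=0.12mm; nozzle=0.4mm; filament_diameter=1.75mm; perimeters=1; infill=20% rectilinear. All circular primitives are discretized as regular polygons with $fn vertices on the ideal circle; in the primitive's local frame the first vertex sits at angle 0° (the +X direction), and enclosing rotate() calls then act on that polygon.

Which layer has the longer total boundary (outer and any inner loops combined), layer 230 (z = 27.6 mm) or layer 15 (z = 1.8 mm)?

Layer 230 (z = 27.6): the cube is absent (z outside [0, 23.5]); the 19×10.5 cube at (6.5, 1) contributes its full rectangle (perimeter 59.00 mm); the cylinder at (-4, 6) is not intersected at this z (z outside [1.5, 11.5]); Combining (union): only the 19×10.5 cube at (6.5, 1) is present, so the union is just that shape — boundary = 59.00 mm; the cube at (12.5, 9) (footprint 30×21.5) is included at this height (perimeter 103.00 mm); Merging all regions: the regions partially overlap (shared area 32.50 mm²), so the edge portions inside another operand are dropped and the merged outline is re-measured after clipping — boundary = 131.00 mm. So its perimeter = 131.00 mm. Layer 15 (z = 1.8): the cube is present — its section is the full 13×24.5 rectangle (perimeter 75.00 mm); the cube at (6.5, 1) is absent (z outside [10, 29.5]); the cylinder at (-4, 6): section is a regular 16-gon, circumradius r=3 (perimeter = 2·16·3.000·sin(180°/16) = 18.73 mm); Merging all regions: the 2 present regions are separate (no shared area or edge), so areas and boundary lengths simply add and each stays a separate island — boundary = 93.73 mm; the cube at (12.5, 9) is absent (z outside [23, 28]); Merging all regions: only the result so far is present, so the union is just that shape — boundary = 93.73 mm. So its perimeter = 93.73 mm. Layer 230 is larger (131.00 vs 93.73 mm).

layer 230 (z = 27.6 mm)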